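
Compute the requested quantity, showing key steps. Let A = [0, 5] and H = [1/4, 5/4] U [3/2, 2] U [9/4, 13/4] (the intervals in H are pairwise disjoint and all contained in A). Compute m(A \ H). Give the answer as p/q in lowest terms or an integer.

The ambient interval has length m(A) = 5 - 0 = 5.
Since the holes are disjoint and sit inside A, by finite additivity
  m(H) = sum_i (b_i - a_i), and m(A \ H) = m(A) - m(H).
Computing the hole measures:
  m(H_1) = 5/4 - 1/4 = 1.
  m(H_2) = 2 - 3/2 = 1/2.
  m(H_3) = 13/4 - 9/4 = 1.
Summed: m(H) = 1 + 1/2 + 1 = 5/2.
So m(A \ H) = 5 - 5/2 = 5/2.

5/2


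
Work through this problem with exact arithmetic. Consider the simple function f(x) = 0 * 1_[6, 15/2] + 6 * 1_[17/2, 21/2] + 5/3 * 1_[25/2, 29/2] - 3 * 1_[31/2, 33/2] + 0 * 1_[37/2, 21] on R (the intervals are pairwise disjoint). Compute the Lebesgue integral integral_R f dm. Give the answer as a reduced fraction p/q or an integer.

For a simple function f = sum_i c_i * 1_{A_i} with disjoint A_i,
  integral f dm = sum_i c_i * m(A_i).
Lengths of the A_i:
  m(A_1) = 15/2 - 6 = 3/2.
  m(A_2) = 21/2 - 17/2 = 2.
  m(A_3) = 29/2 - 25/2 = 2.
  m(A_4) = 33/2 - 31/2 = 1.
  m(A_5) = 21 - 37/2 = 5/2.
Contributions c_i * m(A_i):
  (0) * (3/2) = 0.
  (6) * (2) = 12.
  (5/3) * (2) = 10/3.
  (-3) * (1) = -3.
  (0) * (5/2) = 0.
Total: 0 + 12 + 10/3 - 3 + 0 = 37/3.

37/3


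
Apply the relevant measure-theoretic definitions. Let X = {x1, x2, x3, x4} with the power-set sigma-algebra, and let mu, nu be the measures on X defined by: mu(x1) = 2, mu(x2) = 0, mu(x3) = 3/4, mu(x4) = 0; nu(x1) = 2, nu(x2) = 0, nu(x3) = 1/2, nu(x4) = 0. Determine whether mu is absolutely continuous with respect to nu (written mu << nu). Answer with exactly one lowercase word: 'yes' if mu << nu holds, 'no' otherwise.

mu << nu means: every nu-null measurable set is also mu-null; equivalently, for every atom x, if nu({x}) = 0 then mu({x}) = 0.
Checking each atom:
  x1: nu = 2 > 0 -> no constraint.
  x2: nu = 0, mu = 0 -> consistent with mu << nu.
  x3: nu = 1/2 > 0 -> no constraint.
  x4: nu = 0, mu = 0 -> consistent with mu << nu.
No atom violates the condition. Therefore mu << nu.

yes


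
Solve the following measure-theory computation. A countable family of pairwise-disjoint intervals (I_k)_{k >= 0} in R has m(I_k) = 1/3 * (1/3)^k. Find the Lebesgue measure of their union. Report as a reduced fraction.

By countable additivity of the Lebesgue measure on pairwise disjoint measurable sets,
  m(union_{k >= 0} I_k) = sum_{k >= 0} m(I_k) = sum_{k >= 0} a * r^k,
  with a = 1/3 and r = 1/3.
Since 0 < r = 1/3 < 1, the geometric series converges:
  sum_{k >= 0} a * r^k = a / (1 - r).
  = 1/3 / (1 - 1/3)
  = 1/3 / (2/3)
  = 1/2.

1/2


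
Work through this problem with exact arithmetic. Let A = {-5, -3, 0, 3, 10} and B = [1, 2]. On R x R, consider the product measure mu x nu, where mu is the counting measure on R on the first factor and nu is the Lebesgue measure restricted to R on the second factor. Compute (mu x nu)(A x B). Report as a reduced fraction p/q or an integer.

For a measurable rectangle A x B, the product measure satisfies
  (mu x nu)(A x B) = mu(A) * nu(B).
  mu(A) = 5.
  nu(B) = 1.
  (mu x nu)(A x B) = 5 * 1 = 5.

5


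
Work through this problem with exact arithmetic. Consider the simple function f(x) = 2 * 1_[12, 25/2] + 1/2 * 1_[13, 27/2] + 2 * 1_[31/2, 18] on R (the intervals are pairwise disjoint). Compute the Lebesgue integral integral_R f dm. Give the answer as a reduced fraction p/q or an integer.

For a simple function f = sum_i c_i * 1_{A_i} with disjoint A_i,
  integral f dm = sum_i c_i * m(A_i).
Lengths of the A_i:
  m(A_1) = 25/2 - 12 = 1/2.
  m(A_2) = 27/2 - 13 = 1/2.
  m(A_3) = 18 - 31/2 = 5/2.
Contributions c_i * m(A_i):
  (2) * (1/2) = 1.
  (1/2) * (1/2) = 1/4.
  (2) * (5/2) = 5.
Total: 1 + 1/4 + 5 = 25/4.

25/4


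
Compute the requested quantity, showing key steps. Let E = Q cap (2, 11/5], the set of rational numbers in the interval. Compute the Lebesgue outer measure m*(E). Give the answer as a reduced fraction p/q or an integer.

E = Q cap (2, 11/5] is a subset of Q, which is countable. Enumerate Q = {q_1, q_2, ...}; for any eps > 0, cover q_k by the open interval (q_k - eps/2^(k+1), q_k + eps/2^(k+1)), of length eps/2^k. The total cover length is sum_{k>=1} eps/2^k = eps. Hence m*(E) <= m*(Q) <= eps for every eps > 0, and since outer measure is non-negative, m*(E) = 0.

0


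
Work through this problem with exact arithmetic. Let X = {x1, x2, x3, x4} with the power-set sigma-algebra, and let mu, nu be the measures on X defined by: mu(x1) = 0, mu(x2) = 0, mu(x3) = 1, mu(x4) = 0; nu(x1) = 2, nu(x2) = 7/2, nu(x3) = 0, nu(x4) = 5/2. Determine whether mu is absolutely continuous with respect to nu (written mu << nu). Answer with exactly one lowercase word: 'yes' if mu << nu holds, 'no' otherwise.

mu << nu means: every nu-null measurable set is also mu-null; equivalently, for every atom x, if nu({x}) = 0 then mu({x}) = 0.
Checking each atom:
  x1: nu = 2 > 0 -> no constraint.
  x2: nu = 7/2 > 0 -> no constraint.
  x3: nu = 0, mu = 1 > 0 -> violates mu << nu.
  x4: nu = 5/2 > 0 -> no constraint.
The atom(s) x3 violate the condition (nu = 0 but mu > 0). Therefore mu is NOT absolutely continuous w.r.t. nu.

no


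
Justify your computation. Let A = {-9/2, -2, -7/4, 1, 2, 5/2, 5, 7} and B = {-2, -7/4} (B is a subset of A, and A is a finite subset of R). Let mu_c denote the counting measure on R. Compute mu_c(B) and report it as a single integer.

Counting measure assigns mu_c(E) = |E| (number of elements) when E is finite.
B has 2 element(s), so mu_c(B) = 2.

2


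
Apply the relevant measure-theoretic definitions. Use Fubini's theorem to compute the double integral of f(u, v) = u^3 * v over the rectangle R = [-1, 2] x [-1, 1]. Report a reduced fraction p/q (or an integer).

f(u, v) is a tensor product of a function of u and a function of v, and both factors are bounded continuous (hence Lebesgue integrable) on the rectangle, so Fubini's theorem applies:
  integral_R f d(m x m) = (integral_a1^b1 u^3 du) * (integral_a2^b2 v dv).
Inner integral in u: integral_{-1}^{2} u^3 du = (2^4 - (-1)^4)/4
  = 15/4.
Inner integral in v: integral_{-1}^{1} v dv = (1^2 - (-1)^2)/2
  = 0.
Product: (15/4) * (0) = 0.

0


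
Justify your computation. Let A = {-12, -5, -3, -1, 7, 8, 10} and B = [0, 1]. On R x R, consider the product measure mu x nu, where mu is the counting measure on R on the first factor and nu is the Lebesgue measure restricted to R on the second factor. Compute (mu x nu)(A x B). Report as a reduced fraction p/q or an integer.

For a measurable rectangle A x B, the product measure satisfies
  (mu x nu)(A x B) = mu(A) * nu(B).
  mu(A) = 7.
  nu(B) = 1.
  (mu x nu)(A x B) = 7 * 1 = 7.

7


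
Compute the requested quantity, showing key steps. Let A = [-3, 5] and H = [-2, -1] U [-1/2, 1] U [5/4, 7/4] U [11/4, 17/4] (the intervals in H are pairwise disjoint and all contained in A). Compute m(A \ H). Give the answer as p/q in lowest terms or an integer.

The ambient interval has length m(A) = 5 - (-3) = 8.
Since the holes are disjoint and sit inside A, by finite additivity
  m(H) = sum_i (b_i - a_i), and m(A \ H) = m(A) - m(H).
Computing the hole measures:
  m(H_1) = -1 - (-2) = 1.
  m(H_2) = 1 - (-1/2) = 3/2.
  m(H_3) = 7/4 - 5/4 = 1/2.
  m(H_4) = 17/4 - 11/4 = 3/2.
Summed: m(H) = 1 + 3/2 + 1/2 + 3/2 = 9/2.
So m(A \ H) = 8 - 9/2 = 7/2.

7/2


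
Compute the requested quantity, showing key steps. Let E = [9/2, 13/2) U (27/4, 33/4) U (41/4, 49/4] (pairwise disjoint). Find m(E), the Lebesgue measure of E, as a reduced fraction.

For pairwise disjoint intervals, m(union_i I_i) = sum_i m(I_i),
and m is invariant under swapping open/closed endpoints (single points have measure 0).
So m(E) = sum_i (b_i - a_i).
  I_1 has length 13/2 - 9/2 = 2.
  I_2 has length 33/4 - 27/4 = 3/2.
  I_3 has length 49/4 - 41/4 = 2.
Summing:
  m(E) = 2 + 3/2 + 2 = 11/2.

11/2


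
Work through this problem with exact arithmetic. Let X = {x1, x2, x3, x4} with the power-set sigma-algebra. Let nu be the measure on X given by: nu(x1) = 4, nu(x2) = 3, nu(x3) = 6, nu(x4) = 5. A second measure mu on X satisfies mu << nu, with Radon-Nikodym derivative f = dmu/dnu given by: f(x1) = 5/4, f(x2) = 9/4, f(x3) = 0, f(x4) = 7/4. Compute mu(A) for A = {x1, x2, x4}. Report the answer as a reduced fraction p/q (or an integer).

By the defining property of the Radon-Nikodym derivative, for every measurable set A,
  mu(A) = integral_A f dnu.
Since nu is a discrete measure concentrated on the atoms of X, the integral over A reduces to the sum
  mu(A) = sum_{x in A} f(x) * nu({x}).
Computing each term:
  x1: f(x1) * nu(x1) = 5/4 * 4 = 5.
  x2: f(x2) * nu(x2) = 9/4 * 3 = 27/4.
  x4: f(x4) * nu(x4) = 7/4 * 5 = 35/4.
Summing: mu(A) = 5 + 27/4 + 35/4 = 41/2.

41/2


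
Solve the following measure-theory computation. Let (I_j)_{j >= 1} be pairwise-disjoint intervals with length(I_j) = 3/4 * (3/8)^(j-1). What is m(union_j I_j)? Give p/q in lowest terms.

By countable additivity of the Lebesgue measure on pairwise disjoint measurable sets,
  m(union_{j >= 1} I_j) = sum_{j >= 1} m(I_j) = sum_{j >= 1} a * r^(j-1),
  with a = 3/4 and r = 3/8.
Since 0 < r = 3/8 < 1, the geometric series converges:
  sum_{j >= 1} a * r^(j-1) = a / (1 - r).
  = 3/4 / (1 - 3/8)
  = 3/4 / (5/8)
  = 6/5.

6/5


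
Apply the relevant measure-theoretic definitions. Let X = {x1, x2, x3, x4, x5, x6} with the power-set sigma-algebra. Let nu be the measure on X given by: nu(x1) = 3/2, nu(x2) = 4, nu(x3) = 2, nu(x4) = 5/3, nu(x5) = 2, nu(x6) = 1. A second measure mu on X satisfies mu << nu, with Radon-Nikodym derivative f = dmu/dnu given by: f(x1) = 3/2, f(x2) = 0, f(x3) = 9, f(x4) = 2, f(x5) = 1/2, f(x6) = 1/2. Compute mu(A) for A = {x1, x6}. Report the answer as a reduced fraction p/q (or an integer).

By the defining property of the Radon-Nikodym derivative, for every measurable set A,
  mu(A) = integral_A f dnu.
Since nu is a discrete measure concentrated on the atoms of X, the integral over A reduces to the sum
  mu(A) = sum_{x in A} f(x) * nu({x}).
Computing each term:
  x1: f(x1) * nu(x1) = 3/2 * 3/2 = 9/4.
  x6: f(x6) * nu(x6) = 1/2 * 1 = 1/2.
Summing: mu(A) = 9/4 + 1/2 = 11/4.

11/4


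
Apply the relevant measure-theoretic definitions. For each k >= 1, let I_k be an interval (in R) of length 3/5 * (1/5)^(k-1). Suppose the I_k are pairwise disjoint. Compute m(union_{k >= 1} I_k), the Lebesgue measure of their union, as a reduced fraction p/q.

By countable additivity of the Lebesgue measure on pairwise disjoint measurable sets,
  m(union_{k >= 1} I_k) = sum_{k >= 1} m(I_k) = sum_{k >= 1} a * r^(k-1),
  with a = 3/5 and r = 1/5.
Since 0 < r = 1/5 < 1, the geometric series converges:
  sum_{k >= 1} a * r^(k-1) = a / (1 - r).
  = 3/5 / (1 - 1/5)
  = 3/5 / (4/5)
  = 3/4.

3/4


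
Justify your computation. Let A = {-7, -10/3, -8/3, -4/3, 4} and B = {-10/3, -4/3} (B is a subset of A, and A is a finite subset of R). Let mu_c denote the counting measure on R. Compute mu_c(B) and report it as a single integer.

Counting measure assigns mu_c(E) = |E| (number of elements) when E is finite.
B has 2 element(s), so mu_c(B) = 2.

2


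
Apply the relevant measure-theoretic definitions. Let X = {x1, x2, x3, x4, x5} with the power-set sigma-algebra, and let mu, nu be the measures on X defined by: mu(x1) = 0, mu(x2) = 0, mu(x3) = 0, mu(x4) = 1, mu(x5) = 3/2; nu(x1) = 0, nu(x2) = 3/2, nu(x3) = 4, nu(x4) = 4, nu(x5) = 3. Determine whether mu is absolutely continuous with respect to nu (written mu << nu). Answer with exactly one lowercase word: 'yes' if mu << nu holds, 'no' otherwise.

mu << nu means: every nu-null measurable set is also mu-null; equivalently, for every atom x, if nu({x}) = 0 then mu({x}) = 0.
Checking each atom:
  x1: nu = 0, mu = 0 -> consistent with mu << nu.
  x2: nu = 3/2 > 0 -> no constraint.
  x3: nu = 4 > 0 -> no constraint.
  x4: nu = 4 > 0 -> no constraint.
  x5: nu = 3 > 0 -> no constraint.
No atom violates the condition. Therefore mu << nu.

yes


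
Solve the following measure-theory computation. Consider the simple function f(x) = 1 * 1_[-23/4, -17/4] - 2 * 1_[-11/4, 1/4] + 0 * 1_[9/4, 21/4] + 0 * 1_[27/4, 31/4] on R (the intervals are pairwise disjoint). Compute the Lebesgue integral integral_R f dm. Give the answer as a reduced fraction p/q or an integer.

For a simple function f = sum_i c_i * 1_{A_i} with disjoint A_i,
  integral f dm = sum_i c_i * m(A_i).
Lengths of the A_i:
  m(A_1) = -17/4 - (-23/4) = 3/2.
  m(A_2) = 1/4 - (-11/4) = 3.
  m(A_3) = 21/4 - 9/4 = 3.
  m(A_4) = 31/4 - 27/4 = 1.
Contributions c_i * m(A_i):
  (1) * (3/2) = 3/2.
  (-2) * (3) = -6.
  (0) * (3) = 0.
  (0) * (1) = 0.
Total: 3/2 - 6 + 0 + 0 = -9/2.

-9/2


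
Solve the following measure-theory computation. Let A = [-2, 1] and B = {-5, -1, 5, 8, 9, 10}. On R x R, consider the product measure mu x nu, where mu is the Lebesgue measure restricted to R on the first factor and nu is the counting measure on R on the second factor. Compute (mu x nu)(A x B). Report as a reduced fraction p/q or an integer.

For a measurable rectangle A x B, the product measure satisfies
  (mu x nu)(A x B) = mu(A) * nu(B).
  mu(A) = 3.
  nu(B) = 6.
  (mu x nu)(A x B) = 3 * 6 = 18.

18


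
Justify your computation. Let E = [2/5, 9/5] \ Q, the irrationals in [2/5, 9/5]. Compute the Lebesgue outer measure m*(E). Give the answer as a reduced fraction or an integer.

The interval I = [2/5, 9/5] has m(I) = 9/5 - 2/5 = 7/5 (endpoints are measure-zero, so open/closed/half-open agree). Write I = (I cap Q) u (I \ Q). The rationals in I are countable, so m*(I cap Q) = 0 (cover each rational by intervals whose total length is arbitrarily small). By countable subadditivity m*(I) <= m*(I cap Q) + m*(I \ Q), hence m*(I \ Q) >= m(I) = 7/5. The reverse inequality m*(I \ Q) <= m*(I) = 7/5 is trivial since (I \ Q) is a subset of I. Therefore m*(I \ Q) = 7/5.

7/5


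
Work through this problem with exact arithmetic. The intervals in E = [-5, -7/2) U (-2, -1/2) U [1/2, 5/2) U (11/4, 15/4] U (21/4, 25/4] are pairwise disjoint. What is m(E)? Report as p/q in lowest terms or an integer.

For pairwise disjoint intervals, m(union_i I_i) = sum_i m(I_i),
and m is invariant under swapping open/closed endpoints (single points have measure 0).
So m(E) = sum_i (b_i - a_i).
  I_1 has length -7/2 - (-5) = 3/2.
  I_2 has length -1/2 - (-2) = 3/2.
  I_3 has length 5/2 - 1/2 = 2.
  I_4 has length 15/4 - 11/4 = 1.
  I_5 has length 25/4 - 21/4 = 1.
Summing:
  m(E) = 3/2 + 3/2 + 2 + 1 + 1 = 7.

7


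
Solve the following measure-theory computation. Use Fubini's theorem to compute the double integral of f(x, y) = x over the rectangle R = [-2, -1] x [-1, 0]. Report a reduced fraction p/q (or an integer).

f(x, y) is a tensor product of a function of x and a function of y, and both factors are bounded continuous (hence Lebesgue integrable) on the rectangle, so Fubini's theorem applies:
  integral_R f d(m x m) = (integral_a1^b1 x dx) * (integral_a2^b2 1 dy).
Inner integral in x: integral_{-2}^{-1} x dx = ((-1)^2 - (-2)^2)/2
  = -3/2.
Inner integral in y: integral_{-1}^{0} 1 dy = (0^1 - (-1)^1)/1
  = 1.
Product: (-3/2) * (1) = -3/2.

-3/2


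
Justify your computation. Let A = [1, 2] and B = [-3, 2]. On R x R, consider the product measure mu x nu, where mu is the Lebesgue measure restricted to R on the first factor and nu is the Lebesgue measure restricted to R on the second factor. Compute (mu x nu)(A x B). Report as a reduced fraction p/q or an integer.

For a measurable rectangle A x B, the product measure satisfies
  (mu x nu)(A x B) = mu(A) * nu(B).
  mu(A) = 1.
  nu(B) = 5.
  (mu x nu)(A x B) = 1 * 5 = 5.

5


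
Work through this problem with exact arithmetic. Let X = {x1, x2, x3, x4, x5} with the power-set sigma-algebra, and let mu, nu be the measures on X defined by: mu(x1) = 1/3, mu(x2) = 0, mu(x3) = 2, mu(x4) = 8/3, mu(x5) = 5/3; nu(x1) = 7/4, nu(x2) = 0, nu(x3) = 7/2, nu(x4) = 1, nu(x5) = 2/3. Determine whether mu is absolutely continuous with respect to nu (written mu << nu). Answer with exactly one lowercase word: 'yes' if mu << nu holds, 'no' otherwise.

mu << nu means: every nu-null measurable set is also mu-null; equivalently, for every atom x, if nu({x}) = 0 then mu({x}) = 0.
Checking each atom:
  x1: nu = 7/4 > 0 -> no constraint.
  x2: nu = 0, mu = 0 -> consistent with mu << nu.
  x3: nu = 7/2 > 0 -> no constraint.
  x4: nu = 1 > 0 -> no constraint.
  x5: nu = 2/3 > 0 -> no constraint.
No atom violates the condition. Therefore mu << nu.

yes


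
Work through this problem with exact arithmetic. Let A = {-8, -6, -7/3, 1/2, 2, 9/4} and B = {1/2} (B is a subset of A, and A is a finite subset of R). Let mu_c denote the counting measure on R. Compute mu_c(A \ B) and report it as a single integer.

Counting measure assigns mu_c(E) = |E| (number of elements) when E is finite. For B subset A, A \ B is the set of elements of A not in B, so |A \ B| = |A| - |B|.
|A| = 6, |B| = 1, so mu_c(A \ B) = 6 - 1 = 5.

5


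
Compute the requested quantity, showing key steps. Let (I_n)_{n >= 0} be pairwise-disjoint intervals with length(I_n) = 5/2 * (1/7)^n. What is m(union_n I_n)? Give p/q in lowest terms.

By countable additivity of the Lebesgue measure on pairwise disjoint measurable sets,
  m(union_{n >= 0} I_n) = sum_{n >= 0} m(I_n) = sum_{n >= 0} a * r^n,
  with a = 5/2 and r = 1/7.
Since 0 < r = 1/7 < 1, the geometric series converges:
  sum_{n >= 0} a * r^n = a / (1 - r).
  = 5/2 / (1 - 1/7)
  = 5/2 / (6/7)
  = 35/12.

35/12


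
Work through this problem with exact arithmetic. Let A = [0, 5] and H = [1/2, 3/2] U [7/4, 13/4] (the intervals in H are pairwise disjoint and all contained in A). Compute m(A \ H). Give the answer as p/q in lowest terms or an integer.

The ambient interval has length m(A) = 5 - 0 = 5.
Since the holes are disjoint and sit inside A, by finite additivity
  m(H) = sum_i (b_i - a_i), and m(A \ H) = m(A) - m(H).
Computing the hole measures:
  m(H_1) = 3/2 - 1/2 = 1.
  m(H_2) = 13/4 - 7/4 = 3/2.
Summed: m(H) = 1 + 3/2 = 5/2.
So m(A \ H) = 5 - 5/2 = 5/2.

5/2


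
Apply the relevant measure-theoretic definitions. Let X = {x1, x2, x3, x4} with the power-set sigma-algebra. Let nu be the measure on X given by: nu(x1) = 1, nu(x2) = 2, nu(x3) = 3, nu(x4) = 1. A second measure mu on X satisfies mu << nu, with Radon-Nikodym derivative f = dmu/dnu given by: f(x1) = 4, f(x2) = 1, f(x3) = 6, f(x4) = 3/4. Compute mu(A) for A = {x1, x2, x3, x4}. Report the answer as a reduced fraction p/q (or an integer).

By the defining property of the Radon-Nikodym derivative, for every measurable set A,
  mu(A) = integral_A f dnu.
Since nu is a discrete measure concentrated on the atoms of X, the integral over A reduces to the sum
  mu(A) = sum_{x in A} f(x) * nu({x}).
Computing each term:
  x1: f(x1) * nu(x1) = 4 * 1 = 4.
  x2: f(x2) * nu(x2) = 1 * 2 = 2.
  x3: f(x3) * nu(x3) = 6 * 3 = 18.
  x4: f(x4) * nu(x4) = 3/4 * 1 = 3/4.
Summing: mu(A) = 4 + 2 + 18 + 3/4 = 99/4.

99/4


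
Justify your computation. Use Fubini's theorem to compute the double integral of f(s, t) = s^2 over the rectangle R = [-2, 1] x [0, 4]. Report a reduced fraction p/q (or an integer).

f(s, t) is a tensor product of a function of s and a function of t, and both factors are bounded continuous (hence Lebesgue integrable) on the rectangle, so Fubini's theorem applies:
  integral_R f d(m x m) = (integral_a1^b1 s^2 ds) * (integral_a2^b2 1 dt).
Inner integral in s: integral_{-2}^{1} s^2 ds = (1^3 - (-2)^3)/3
  = 3.
Inner integral in t: integral_{0}^{4} 1 dt = (4^1 - 0^1)/1
  = 4.
Product: (3) * (4) = 12.

12


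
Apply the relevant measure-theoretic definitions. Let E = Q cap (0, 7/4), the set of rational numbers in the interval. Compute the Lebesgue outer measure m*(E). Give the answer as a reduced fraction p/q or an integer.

Q cap (0, 7/4) is countable; list its elements as q_1, q_2, ... . Fix eps > 0 and cover the k-th point by an interval of length eps * 2^(-k). The cover has total length eps * sum_{k>=1} 2^(-k) = eps, so by definition of outer measure m*(Q cap (0, 7/4)) <= eps. Since eps was arbitrary and m* >= 0, the outer measure is 0.

0


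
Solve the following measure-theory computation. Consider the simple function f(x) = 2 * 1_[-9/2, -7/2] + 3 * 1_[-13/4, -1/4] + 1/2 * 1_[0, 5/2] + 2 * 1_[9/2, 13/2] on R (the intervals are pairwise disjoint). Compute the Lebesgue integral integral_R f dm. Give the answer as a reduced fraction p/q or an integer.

For a simple function f = sum_i c_i * 1_{A_i} with disjoint A_i,
  integral f dm = sum_i c_i * m(A_i).
Lengths of the A_i:
  m(A_1) = -7/2 - (-9/2) = 1.
  m(A_2) = -1/4 - (-13/4) = 3.
  m(A_3) = 5/2 - 0 = 5/2.
  m(A_4) = 13/2 - 9/2 = 2.
Contributions c_i * m(A_i):
  (2) * (1) = 2.
  (3) * (3) = 9.
  (1/2) * (5/2) = 5/4.
  (2) * (2) = 4.
Total: 2 + 9 + 5/4 + 4 = 65/4.

65/4


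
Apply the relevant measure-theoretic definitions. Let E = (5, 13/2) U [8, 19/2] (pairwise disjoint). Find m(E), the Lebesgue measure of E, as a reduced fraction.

For pairwise disjoint intervals, m(union_i I_i) = sum_i m(I_i),
and m is invariant under swapping open/closed endpoints (single points have measure 0).
So m(E) = sum_i (b_i - a_i).
  I_1 has length 13/2 - 5 = 3/2.
  I_2 has length 19/2 - 8 = 3/2.
Summing:
  m(E) = 3/2 + 3/2 = 3.

3


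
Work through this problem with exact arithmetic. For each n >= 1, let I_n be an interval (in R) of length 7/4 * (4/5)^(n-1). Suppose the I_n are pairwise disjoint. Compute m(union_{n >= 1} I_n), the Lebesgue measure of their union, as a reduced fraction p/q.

By countable additivity of the Lebesgue measure on pairwise disjoint measurable sets,
  m(union_{n >= 1} I_n) = sum_{n >= 1} m(I_n) = sum_{n >= 1} a * r^(n-1),
  with a = 7/4 and r = 4/5.
Since 0 < r = 4/5 < 1, the geometric series converges:
  sum_{n >= 1} a * r^(n-1) = a / (1 - r).
  = 7/4 / (1 - 4/5)
  = 7/4 / (1/5)
  = 35/4.

35/4


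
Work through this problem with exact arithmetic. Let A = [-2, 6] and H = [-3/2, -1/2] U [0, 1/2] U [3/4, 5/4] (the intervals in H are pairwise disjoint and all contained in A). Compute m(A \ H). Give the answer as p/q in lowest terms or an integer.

The ambient interval has length m(A) = 6 - (-2) = 8.
Since the holes are disjoint and sit inside A, by finite additivity
  m(H) = sum_i (b_i - a_i), and m(A \ H) = m(A) - m(H).
Computing the hole measures:
  m(H_1) = -1/2 - (-3/2) = 1.
  m(H_2) = 1/2 - 0 = 1/2.
  m(H_3) = 5/4 - 3/4 = 1/2.
Summed: m(H) = 1 + 1/2 + 1/2 = 2.
So m(A \ H) = 8 - 2 = 6.

6


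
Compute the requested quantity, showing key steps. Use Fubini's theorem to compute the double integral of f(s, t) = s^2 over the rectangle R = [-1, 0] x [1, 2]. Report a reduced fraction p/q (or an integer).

f(s, t) is a tensor product of a function of s and a function of t, and both factors are bounded continuous (hence Lebesgue integrable) on the rectangle, so Fubini's theorem applies:
  integral_R f d(m x m) = (integral_a1^b1 s^2 ds) * (integral_a2^b2 1 dt).
Inner integral in s: integral_{-1}^{0} s^2 ds = (0^3 - (-1)^3)/3
  = 1/3.
Inner integral in t: integral_{1}^{2} 1 dt = (2^1 - 1^1)/1
  = 1.
Product: (1/3) * (1) = 1/3.

1/3


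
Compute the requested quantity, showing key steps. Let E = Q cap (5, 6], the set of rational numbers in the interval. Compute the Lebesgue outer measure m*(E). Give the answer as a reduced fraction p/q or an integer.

Q cap (5, 6] is countable; list its elements as q_1, q_2, ... . Fix eps > 0 and cover the k-th point by an interval of length eps * 2^(-k). The cover has total length eps * sum_{k>=1} 2^(-k) = eps, so by definition of outer measure m*(Q cap (5, 6]) <= eps. Since eps was arbitrary and m* >= 0, the outer measure is 0.

0


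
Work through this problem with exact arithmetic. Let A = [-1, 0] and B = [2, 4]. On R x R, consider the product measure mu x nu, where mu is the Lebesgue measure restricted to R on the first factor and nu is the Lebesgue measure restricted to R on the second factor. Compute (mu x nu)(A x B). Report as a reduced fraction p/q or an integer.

For a measurable rectangle A x B, the product measure satisfies
  (mu x nu)(A x B) = mu(A) * nu(B).
  mu(A) = 1.
  nu(B) = 2.
  (mu x nu)(A x B) = 1 * 2 = 2.

2


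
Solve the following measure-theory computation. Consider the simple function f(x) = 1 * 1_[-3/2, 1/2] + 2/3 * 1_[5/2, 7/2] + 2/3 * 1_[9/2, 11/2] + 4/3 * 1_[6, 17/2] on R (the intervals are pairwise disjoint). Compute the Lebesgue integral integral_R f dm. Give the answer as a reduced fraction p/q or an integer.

For a simple function f = sum_i c_i * 1_{A_i} with disjoint A_i,
  integral f dm = sum_i c_i * m(A_i).
Lengths of the A_i:
  m(A_1) = 1/2 - (-3/2) = 2.
  m(A_2) = 7/2 - 5/2 = 1.
  m(A_3) = 11/2 - 9/2 = 1.
  m(A_4) = 17/2 - 6 = 5/2.
Contributions c_i * m(A_i):
  (1) * (2) = 2.
  (2/3) * (1) = 2/3.
  (2/3) * (1) = 2/3.
  (4/3) * (5/2) = 10/3.
Total: 2 + 2/3 + 2/3 + 10/3 = 20/3.

20/3


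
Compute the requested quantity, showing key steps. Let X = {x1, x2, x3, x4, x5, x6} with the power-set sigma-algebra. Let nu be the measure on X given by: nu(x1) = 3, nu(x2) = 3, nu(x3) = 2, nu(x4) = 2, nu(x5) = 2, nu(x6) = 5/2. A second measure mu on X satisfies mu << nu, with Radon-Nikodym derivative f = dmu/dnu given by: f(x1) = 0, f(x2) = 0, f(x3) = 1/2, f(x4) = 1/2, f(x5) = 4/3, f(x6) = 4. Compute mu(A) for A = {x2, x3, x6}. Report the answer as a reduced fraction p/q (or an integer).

By the defining property of the Radon-Nikodym derivative, for every measurable set A,
  mu(A) = integral_A f dnu.
Since nu is a discrete measure concentrated on the atoms of X, the integral over A reduces to the sum
  mu(A) = sum_{x in A} f(x) * nu({x}).
Computing each term:
  x2: f(x2) * nu(x2) = 0 * 3 = 0.
  x3: f(x3) * nu(x3) = 1/2 * 2 = 1.
  x6: f(x6) * nu(x6) = 4 * 5/2 = 10.
Summing: mu(A) = 0 + 1 + 10 = 11.

11


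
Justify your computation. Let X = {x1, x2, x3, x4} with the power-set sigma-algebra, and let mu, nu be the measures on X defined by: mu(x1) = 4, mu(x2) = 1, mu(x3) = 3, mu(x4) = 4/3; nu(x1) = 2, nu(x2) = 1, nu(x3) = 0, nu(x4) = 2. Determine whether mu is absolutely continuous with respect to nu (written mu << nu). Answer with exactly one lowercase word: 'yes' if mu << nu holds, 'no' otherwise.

mu << nu means: every nu-null measurable set is also mu-null; equivalently, for every atom x, if nu({x}) = 0 then mu({x}) = 0.
Checking each atom:
  x1: nu = 2 > 0 -> no constraint.
  x2: nu = 1 > 0 -> no constraint.
  x3: nu = 0, mu = 3 > 0 -> violates mu << nu.
  x4: nu = 2 > 0 -> no constraint.
The atom(s) x3 violate the condition (nu = 0 but mu > 0). Therefore mu is NOT absolutely continuous w.r.t. nu.

no


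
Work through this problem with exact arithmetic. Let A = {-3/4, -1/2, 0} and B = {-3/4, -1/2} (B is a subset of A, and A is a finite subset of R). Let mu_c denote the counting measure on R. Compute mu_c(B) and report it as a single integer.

Counting measure assigns mu_c(E) = |E| (number of elements) when E is finite.
B has 2 element(s), so mu_c(B) = 2.

2


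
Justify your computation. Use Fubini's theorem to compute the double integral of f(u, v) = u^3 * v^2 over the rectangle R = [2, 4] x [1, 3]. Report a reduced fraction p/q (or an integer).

f(u, v) is a tensor product of a function of u and a function of v, and both factors are bounded continuous (hence Lebesgue integrable) on the rectangle, so Fubini's theorem applies:
  integral_R f d(m x m) = (integral_a1^b1 u^3 du) * (integral_a2^b2 v^2 dv).
Inner integral in u: integral_{2}^{4} u^3 du = (4^4 - 2^4)/4
  = 60.
Inner integral in v: integral_{1}^{3} v^2 dv = (3^3 - 1^3)/3
  = 26/3.
Product: (60) * (26/3) = 520.

520


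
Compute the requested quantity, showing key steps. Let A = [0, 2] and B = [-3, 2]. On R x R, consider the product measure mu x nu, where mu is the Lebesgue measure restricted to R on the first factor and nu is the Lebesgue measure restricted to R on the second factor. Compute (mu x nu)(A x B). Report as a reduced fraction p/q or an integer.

For a measurable rectangle A x B, the product measure satisfies
  (mu x nu)(A x B) = mu(A) * nu(B).
  mu(A) = 2.
  nu(B) = 5.
  (mu x nu)(A x B) = 2 * 5 = 10.

10


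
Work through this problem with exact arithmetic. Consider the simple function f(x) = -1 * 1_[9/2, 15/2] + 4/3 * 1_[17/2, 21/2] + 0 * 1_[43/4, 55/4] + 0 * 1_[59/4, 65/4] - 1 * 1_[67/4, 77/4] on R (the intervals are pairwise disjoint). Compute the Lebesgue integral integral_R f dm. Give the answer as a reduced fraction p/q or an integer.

For a simple function f = sum_i c_i * 1_{A_i} with disjoint A_i,
  integral f dm = sum_i c_i * m(A_i).
Lengths of the A_i:
  m(A_1) = 15/2 - 9/2 = 3.
  m(A_2) = 21/2 - 17/2 = 2.
  m(A_3) = 55/4 - 43/4 = 3.
  m(A_4) = 65/4 - 59/4 = 3/2.
  m(A_5) = 77/4 - 67/4 = 5/2.
Contributions c_i * m(A_i):
  (-1) * (3) = -3.
  (4/3) * (2) = 8/3.
  (0) * (3) = 0.
  (0) * (3/2) = 0.
  (-1) * (5/2) = -5/2.
Total: -3 + 8/3 + 0 + 0 - 5/2 = -17/6.

-17/6


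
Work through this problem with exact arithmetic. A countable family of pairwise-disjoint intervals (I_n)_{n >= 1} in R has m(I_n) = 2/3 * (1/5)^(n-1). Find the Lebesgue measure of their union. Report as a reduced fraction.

By countable additivity of the Lebesgue measure on pairwise disjoint measurable sets,
  m(union_{n >= 1} I_n) = sum_{n >= 1} m(I_n) = sum_{n >= 1} a * r^(n-1),
  with a = 2/3 and r = 1/5.
Since 0 < r = 1/5 < 1, the geometric series converges:
  sum_{n >= 1} a * r^(n-1) = a / (1 - r).
  = 2/3 / (1 - 1/5)
  = 2/3 / (4/5)
  = 5/6.

5/6


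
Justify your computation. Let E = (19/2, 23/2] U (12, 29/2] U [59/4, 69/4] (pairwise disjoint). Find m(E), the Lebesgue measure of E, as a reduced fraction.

For pairwise disjoint intervals, m(union_i I_i) = sum_i m(I_i),
and m is invariant under swapping open/closed endpoints (single points have measure 0).
So m(E) = sum_i (b_i - a_i).
  I_1 has length 23/2 - 19/2 = 2.
  I_2 has length 29/2 - 12 = 5/2.
  I_3 has length 69/4 - 59/4 = 5/2.
Summing:
  m(E) = 2 + 5/2 + 5/2 = 7.

7


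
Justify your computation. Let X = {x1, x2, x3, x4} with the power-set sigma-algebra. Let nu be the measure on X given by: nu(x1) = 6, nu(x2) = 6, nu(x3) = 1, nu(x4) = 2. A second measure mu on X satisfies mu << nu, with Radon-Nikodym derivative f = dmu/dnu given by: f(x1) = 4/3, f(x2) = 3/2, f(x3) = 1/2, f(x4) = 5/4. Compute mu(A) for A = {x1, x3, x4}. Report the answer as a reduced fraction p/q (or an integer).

By the defining property of the Radon-Nikodym derivative, for every measurable set A,
  mu(A) = integral_A f dnu.
Since nu is a discrete measure concentrated on the atoms of X, the integral over A reduces to the sum
  mu(A) = sum_{x in A} f(x) * nu({x}).
Computing each term:
  x1: f(x1) * nu(x1) = 4/3 * 6 = 8.
  x3: f(x3) * nu(x3) = 1/2 * 1 = 1/2.
  x4: f(x4) * nu(x4) = 5/4 * 2 = 5/2.
Summing: mu(A) = 8 + 1/2 + 5/2 = 11.

11


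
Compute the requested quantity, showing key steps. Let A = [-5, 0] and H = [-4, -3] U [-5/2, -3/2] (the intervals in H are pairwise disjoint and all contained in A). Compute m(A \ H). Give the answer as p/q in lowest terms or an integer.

The ambient interval has length m(A) = 0 - (-5) = 5.
Since the holes are disjoint and sit inside A, by finite additivity
  m(H) = sum_i (b_i - a_i), and m(A \ H) = m(A) - m(H).
Computing the hole measures:
  m(H_1) = -3 - (-4) = 1.
  m(H_2) = -3/2 - (-5/2) = 1.
Summed: m(H) = 1 + 1 = 2.
So m(A \ H) = 5 - 2 = 3.

3


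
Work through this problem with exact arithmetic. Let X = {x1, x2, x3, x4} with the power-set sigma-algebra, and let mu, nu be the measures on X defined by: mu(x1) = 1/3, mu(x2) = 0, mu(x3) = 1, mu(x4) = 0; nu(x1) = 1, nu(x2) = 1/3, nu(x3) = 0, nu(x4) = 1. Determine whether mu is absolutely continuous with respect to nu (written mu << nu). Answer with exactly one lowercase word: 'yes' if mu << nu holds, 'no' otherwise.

mu << nu means: every nu-null measurable set is also mu-null; equivalently, for every atom x, if nu({x}) = 0 then mu({x}) = 0.
Checking each atom:
  x1: nu = 1 > 0 -> no constraint.
  x2: nu = 1/3 > 0 -> no constraint.
  x3: nu = 0, mu = 1 > 0 -> violates mu << nu.
  x4: nu = 1 > 0 -> no constraint.
The atom(s) x3 violate the condition (nu = 0 but mu > 0). Therefore mu is NOT absolutely continuous w.r.t. nu.

no


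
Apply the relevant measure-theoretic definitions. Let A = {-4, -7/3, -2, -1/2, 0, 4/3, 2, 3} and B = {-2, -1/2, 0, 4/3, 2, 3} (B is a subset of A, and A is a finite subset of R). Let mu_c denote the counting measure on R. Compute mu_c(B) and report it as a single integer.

Counting measure assigns mu_c(E) = |E| (number of elements) when E is finite.
B has 6 element(s), so mu_c(B) = 6.

6


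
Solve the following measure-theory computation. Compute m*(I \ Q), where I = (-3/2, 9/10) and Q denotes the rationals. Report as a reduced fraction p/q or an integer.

The interval I = (-3/2, 9/10) has m(I) = 9/10 - (-3/2) = 12/5 (endpoints are measure-zero, so open/closed/half-open agree). Write I = (I cap Q) u (I \ Q). The rationals in I are countable, so m*(I cap Q) = 0 (cover each rational by intervals whose total length is arbitrarily small). By countable subadditivity m*(I) <= m*(I cap Q) + m*(I \ Q), hence m*(I \ Q) >= m(I) = 12/5. The reverse inequality m*(I \ Q) <= m*(I) = 12/5 is trivial since (I \ Q) is a subset of I. Therefore m*(I \ Q) = 12/5.

12/5


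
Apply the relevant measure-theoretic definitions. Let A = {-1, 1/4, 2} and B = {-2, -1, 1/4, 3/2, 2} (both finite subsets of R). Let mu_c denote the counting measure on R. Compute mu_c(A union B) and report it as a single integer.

Counting measure on a finite set equals cardinality. By inclusion-exclusion, |A union B| = |A| + |B| - |A cap B|.
|A| = 3, |B| = 5, |A cap B| = 3.
So mu_c(A union B) = 3 + 5 - 3 = 5.

5


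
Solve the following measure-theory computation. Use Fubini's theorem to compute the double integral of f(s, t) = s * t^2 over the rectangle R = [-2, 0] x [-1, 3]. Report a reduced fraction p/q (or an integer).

f(s, t) is a tensor product of a function of s and a function of t, and both factors are bounded continuous (hence Lebesgue integrable) on the rectangle, so Fubini's theorem applies:
  integral_R f d(m x m) = (integral_a1^b1 s ds) * (integral_a2^b2 t^2 dt).
Inner integral in s: integral_{-2}^{0} s ds = (0^2 - (-2)^2)/2
  = -2.
Inner integral in t: integral_{-1}^{3} t^2 dt = (3^3 - (-1)^3)/3
  = 28/3.
Product: (-2) * (28/3) = -56/3.

-56/3


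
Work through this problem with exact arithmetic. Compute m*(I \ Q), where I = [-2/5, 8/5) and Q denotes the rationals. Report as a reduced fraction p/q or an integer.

The interval I = [-2/5, 8/5) has m(I) = 8/5 - (-2/5) = 2 (endpoints are measure-zero, so open/closed/half-open agree). Write I = (I cap Q) u (I \ Q). The rationals in I are countable, so m*(I cap Q) = 0 (cover each rational by intervals whose total length is arbitrarily small). By countable subadditivity m*(I) <= m*(I cap Q) + m*(I \ Q), hence m*(I \ Q) >= m(I) = 2. The reverse inequality m*(I \ Q) <= m*(I) = 2 is trivial since (I \ Q) is a subset of I. Therefore m*(I \ Q) = 2.

2


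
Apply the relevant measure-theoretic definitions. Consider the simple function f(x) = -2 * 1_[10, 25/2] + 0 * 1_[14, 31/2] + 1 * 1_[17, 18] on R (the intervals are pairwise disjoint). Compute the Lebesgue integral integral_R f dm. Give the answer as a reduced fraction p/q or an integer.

For a simple function f = sum_i c_i * 1_{A_i} with disjoint A_i,
  integral f dm = sum_i c_i * m(A_i).
Lengths of the A_i:
  m(A_1) = 25/2 - 10 = 5/2.
  m(A_2) = 31/2 - 14 = 3/2.
  m(A_3) = 18 - 17 = 1.
Contributions c_i * m(A_i):
  (-2) * (5/2) = -5.
  (0) * (3/2) = 0.
  (1) * (1) = 1.
Total: -5 + 0 + 1 = -4.

-4


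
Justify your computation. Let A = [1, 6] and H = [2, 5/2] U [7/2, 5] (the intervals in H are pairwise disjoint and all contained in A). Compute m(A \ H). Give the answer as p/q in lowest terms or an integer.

The ambient interval has length m(A) = 6 - 1 = 5.
Since the holes are disjoint and sit inside A, by finite additivity
  m(H) = sum_i (b_i - a_i), and m(A \ H) = m(A) - m(H).
Computing the hole measures:
  m(H_1) = 5/2 - 2 = 1/2.
  m(H_2) = 5 - 7/2 = 3/2.
Summed: m(H) = 1/2 + 3/2 = 2.
So m(A \ H) = 5 - 2 = 3.

3


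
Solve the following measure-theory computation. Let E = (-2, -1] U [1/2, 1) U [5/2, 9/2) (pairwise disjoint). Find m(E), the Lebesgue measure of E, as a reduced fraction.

For pairwise disjoint intervals, m(union_i I_i) = sum_i m(I_i),
and m is invariant under swapping open/closed endpoints (single points have measure 0).
So m(E) = sum_i (b_i - a_i).
  I_1 has length -1 - (-2) = 1.
  I_2 has length 1 - 1/2 = 1/2.
  I_3 has length 9/2 - 5/2 = 2.
Summing:
  m(E) = 1 + 1/2 + 2 = 7/2.

7/2


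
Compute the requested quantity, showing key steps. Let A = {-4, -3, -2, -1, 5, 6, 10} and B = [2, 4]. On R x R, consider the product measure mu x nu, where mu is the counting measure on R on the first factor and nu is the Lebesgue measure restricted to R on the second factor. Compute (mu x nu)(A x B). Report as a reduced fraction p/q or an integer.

For a measurable rectangle A x B, the product measure satisfies
  (mu x nu)(A x B) = mu(A) * nu(B).
  mu(A) = 7.
  nu(B) = 2.
  (mu x nu)(A x B) = 7 * 2 = 14.

14


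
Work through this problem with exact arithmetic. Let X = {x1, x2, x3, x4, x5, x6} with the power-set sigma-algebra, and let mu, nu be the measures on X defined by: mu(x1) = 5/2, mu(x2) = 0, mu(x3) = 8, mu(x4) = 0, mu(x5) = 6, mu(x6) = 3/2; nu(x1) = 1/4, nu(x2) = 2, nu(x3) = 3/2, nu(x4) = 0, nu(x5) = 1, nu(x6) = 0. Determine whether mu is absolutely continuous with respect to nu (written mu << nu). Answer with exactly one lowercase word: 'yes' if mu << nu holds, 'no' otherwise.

mu << nu means: every nu-null measurable set is also mu-null; equivalently, for every atom x, if nu({x}) = 0 then mu({x}) = 0.
Checking each atom:
  x1: nu = 1/4 > 0 -> no constraint.
  x2: nu = 2 > 0 -> no constraint.
  x3: nu = 3/2 > 0 -> no constraint.
  x4: nu = 0, mu = 0 -> consistent with mu << nu.
  x5: nu = 1 > 0 -> no constraint.
  x6: nu = 0, mu = 3/2 > 0 -> violates mu << nu.
The atom(s) x6 violate the condition (nu = 0 but mu > 0). Therefore mu is NOT absolutely continuous w.r.t. nu.

no


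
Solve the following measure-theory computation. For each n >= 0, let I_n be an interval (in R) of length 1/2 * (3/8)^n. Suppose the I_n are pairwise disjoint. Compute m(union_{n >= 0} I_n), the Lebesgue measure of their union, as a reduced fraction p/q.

By countable additivity of the Lebesgue measure on pairwise disjoint measurable sets,
  m(union_{n >= 0} I_n) = sum_{n >= 0} m(I_n) = sum_{n >= 0} a * r^n,
  with a = 1/2 and r = 3/8.
Since 0 < r = 3/8 < 1, the geometric series converges:
  sum_{n >= 0} a * r^n = a / (1 - r).
  = 1/2 / (1 - 3/8)
  = 1/2 / (5/8)
  = 4/5.

4/5


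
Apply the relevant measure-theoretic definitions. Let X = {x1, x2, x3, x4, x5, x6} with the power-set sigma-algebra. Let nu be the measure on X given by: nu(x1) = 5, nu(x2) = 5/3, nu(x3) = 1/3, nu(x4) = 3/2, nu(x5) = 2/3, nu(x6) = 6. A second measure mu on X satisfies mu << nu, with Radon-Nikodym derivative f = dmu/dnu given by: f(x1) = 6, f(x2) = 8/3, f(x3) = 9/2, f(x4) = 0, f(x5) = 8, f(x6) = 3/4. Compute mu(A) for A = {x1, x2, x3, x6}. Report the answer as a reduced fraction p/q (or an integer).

By the defining property of the Radon-Nikodym derivative, for every measurable set A,
  mu(A) = integral_A f dnu.
Since nu is a discrete measure concentrated on the atoms of X, the integral over A reduces to the sum
  mu(A) = sum_{x in A} f(x) * nu({x}).
Computing each term:
  x1: f(x1) * nu(x1) = 6 * 5 = 30.
  x2: f(x2) * nu(x2) = 8/3 * 5/3 = 40/9.
  x3: f(x3) * nu(x3) = 9/2 * 1/3 = 3/2.
  x6: f(x6) * nu(x6) = 3/4 * 6 = 9/2.
Summing: mu(A) = 30 + 40/9 + 3/2 + 9/2 = 364/9.

364/9


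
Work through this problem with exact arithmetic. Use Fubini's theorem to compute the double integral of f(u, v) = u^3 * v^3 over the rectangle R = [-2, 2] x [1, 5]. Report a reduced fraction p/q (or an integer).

f(u, v) is a tensor product of a function of u and a function of v, and both factors are bounded continuous (hence Lebesgue integrable) on the rectangle, so Fubini's theorem applies:
  integral_R f d(m x m) = (integral_a1^b1 u^3 du) * (integral_a2^b2 v^3 dv).
Inner integral in u: integral_{-2}^{2} u^3 du = (2^4 - (-2)^4)/4
  = 0.
Inner integral in v: integral_{1}^{5} v^3 dv = (5^4 - 1^4)/4
  = 156.
Product: (0) * (156) = 0.

0
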